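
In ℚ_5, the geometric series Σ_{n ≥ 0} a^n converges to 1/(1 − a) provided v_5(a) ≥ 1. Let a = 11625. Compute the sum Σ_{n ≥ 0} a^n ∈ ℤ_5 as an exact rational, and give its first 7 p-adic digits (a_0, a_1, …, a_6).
Σ a^n = 1/(1 − a) = -1/11624;  first 7 digits = (1, 0, 0, 3, 3, 3, 4)

v_5(a) = 3 ≥ 1, so the series converges in ℤ_5 to 1/(1 − a) = 1/(1 − 11625) = -1/11624. Expand this rational in ℤ_5: compute digits iteratively via d_i = x_i mod 5, x_{i+1} = (x_i − d_i)/5. The first 7 digits are (1, 0, 0, 3, 3, 3, 4).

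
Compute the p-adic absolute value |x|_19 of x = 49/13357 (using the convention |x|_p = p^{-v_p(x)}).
|49/13357|_19 = 361

Step 1 — compute v_19(x) by factoring powers of 19 out of the numerator and denominator: v_19(49/13357) = -2. Step 2 — apply |x|_p = p^{-v_p(x)} = 19^{2} = 361.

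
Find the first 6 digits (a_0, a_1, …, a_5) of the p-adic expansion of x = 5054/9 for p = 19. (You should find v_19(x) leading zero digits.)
(a_0, …, a_5) = (0, 0, 10, 8, 8, 8)

v_19(5054/9) = 2, so a_0 = ... = a_1 = 0. Factor out: x = 19^2 · u with u = 14/9 a unit in ℤ_19. Expand u iteratively via a_{v+i} = u_i mod 19, u_{i+1} = (u_i − a_{v+i})/19:
  u_0 = 14/9;  a_2 = 10;  u_1 = (u_0 − 10)/19 = -4/9
  u_1 = -4/9;  a_3 = 8;  u_2 = (u_1 − 8)/19 = -4/9
  u_2 = -4/9;  a_4 = 8;  u_3 = (u_2 − 8)/19 = -4/9
  u_3 = -4/9;  a_5 = 8;  u_4 = (u_3 − 8)/19 = -4/9
Digits: (0, 0, 10, 8, 8, 8).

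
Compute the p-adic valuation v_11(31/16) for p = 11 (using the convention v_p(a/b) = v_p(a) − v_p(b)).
v_11(31/16) = 0

Factor powers of 11 from the numerator and denominator of the reduced fraction: 31 = 11^0 · 31 and 16 = 11^0 · 16. Apply v_p(a/b) = v_p(a) − v_p(b): v_11(31/16) = 0 − 0 = 0.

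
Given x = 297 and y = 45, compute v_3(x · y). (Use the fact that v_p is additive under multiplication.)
v_3(13365) = 5

v_p(x) = 3 (factor: 297 = 3^3 · 11); v_p(y) = 2 (factor: 45 = 3^2 · 5). Additivity: v_p(xy) = v_p(x) + v_p(y) = 3 + 2 = 5. (Direct check: xy = 13365 = 3^5 · (55).)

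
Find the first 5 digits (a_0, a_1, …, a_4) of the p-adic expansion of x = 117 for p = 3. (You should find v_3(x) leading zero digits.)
(a_0, …, a_4) = (0, 0, 1, 1, 1)

v_3(117) = 2, so a_0 = ... = a_1 = 0. Factor out: x = 3^2 · u with u = 13 a unit in ℤ_3. Expand u iteratively via a_{v+i} = u_i mod 3, u_{i+1} = (u_i − a_{v+i})/3:
  u_0 = 13;  a_2 = 1;  u_1 = (u_0 − 1)/3 = 4
  u_1 = 4;  a_3 = 1;  u_2 = (u_1 − 1)/3 = 1
  u_2 = 1;  a_4 = 1;  u_3 = (u_2 − 1)/3 = 0
Digits: (0, 0, 1, 1, 1).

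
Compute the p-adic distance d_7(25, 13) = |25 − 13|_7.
d_7(25, 13) = 1

Step 1 — x − y = 25 − 13 = 12. Step 2 — v_7(12) = 0 (factor: 12 = (7^0 · 12); the sign does not affect v_p). Step 3 — |x − y|_7 = 7^{0} = 1.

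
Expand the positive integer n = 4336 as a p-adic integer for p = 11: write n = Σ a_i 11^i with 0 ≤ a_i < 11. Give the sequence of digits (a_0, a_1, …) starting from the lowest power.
(a_0, a_1, …) = (2, 9, 2, 3)

Repeated division by 11 gives the digits low-to-high: 4336 = 2 + 9·11^1 + 2·11^2 + 3·11^3. Digit sequence: (2, 9, 2, 3).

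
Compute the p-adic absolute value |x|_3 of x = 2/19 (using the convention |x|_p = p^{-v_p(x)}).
|2/19|_3 = 1

Step 1 — compute v_3(x) by factoring powers of 3 out of the numerator and denominator: v_3(2/19) = 0. Step 2 — apply |x|_p = p^{-v_p(x)} = 3^{0} = 1.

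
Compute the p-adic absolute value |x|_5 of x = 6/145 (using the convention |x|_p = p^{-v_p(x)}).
|6/145|_5 = 5

Step 1 — compute v_5(x) by factoring powers of 5 out of the numerator and denominator: v_5(6/145) = -1. Step 2 — apply |x|_p = p^{-v_p(x)} = 5^{1} = 5.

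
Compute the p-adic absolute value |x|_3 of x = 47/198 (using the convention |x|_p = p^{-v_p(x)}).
|47/198|_3 = 9

Step 1 — compute v_3(x) by factoring powers of 3 out of the numerator and denominator: v_3(47/198) = -2. Step 2 — apply |x|_p = p^{-v_p(x)} = 3^{2} = 9.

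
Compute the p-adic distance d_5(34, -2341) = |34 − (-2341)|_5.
d_5(34, -2341) = 1/125

Step 1 — x − y = 34 − (-2341) = 2375. Step 2 — v_5(2375) = 3 (factor: 2375 = (5^3 · 19); the sign does not affect v_p). Step 3 — |x − y|_5 = 5^{-3} = 1/125.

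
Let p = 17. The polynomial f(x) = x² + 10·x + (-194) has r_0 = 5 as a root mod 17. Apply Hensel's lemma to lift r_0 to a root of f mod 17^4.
r_3 = 20949 (mod 83521)

Hensel: r_{i+1} = r_i − f(r_i)·(f′(r_i))^{-1} mod 17^{i+2}, f′(x) = 2x + 10. Iterate:
  r_0 = 5 (mod 17)
  r_1 = 141 (mod 289)
  r_2 = 1297 (mod 4913)
  r_3 = 20949 (mod 83521)
Final: r = 20949 satisfies f(r) ≡ 0 mod 17^4.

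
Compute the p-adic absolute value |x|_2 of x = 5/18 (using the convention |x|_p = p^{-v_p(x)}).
|5/18|_2 = 2

Step 1 — compute v_2(x) by factoring powers of 2 out of the numerator and denominator: v_2(5/18) = -1. Step 2 — apply |x|_p = p^{-v_p(x)} = 2^{1} = 2.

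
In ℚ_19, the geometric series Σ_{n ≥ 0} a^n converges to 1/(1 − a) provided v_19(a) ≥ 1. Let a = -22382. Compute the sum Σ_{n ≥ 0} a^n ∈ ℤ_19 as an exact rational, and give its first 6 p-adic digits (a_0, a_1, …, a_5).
Σ a^n = 1/(1 − a) = 1/22383;  first 6 digits = (1, 0, 14, 15, 5, 12)

v_19(a) = 2 ≥ 1, so the series converges in ℤ_19 to 1/(1 − a) = 1/(1 − (-22382)) = 1/22383. Expand this rational in ℤ_19: compute digits iteratively via d_i = x_i mod 19, x_{i+1} = (x_i − d_i)/19. The first 6 digits are (1, 0, 14, 15, 5, 12).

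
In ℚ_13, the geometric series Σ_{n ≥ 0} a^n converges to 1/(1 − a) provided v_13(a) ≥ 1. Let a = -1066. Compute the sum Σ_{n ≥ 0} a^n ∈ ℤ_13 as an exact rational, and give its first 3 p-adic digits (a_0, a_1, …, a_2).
Σ a^n = 1/(1 − a) = 1/1067;  first 3 digits = (1, 9, 9)

v_13(a) = 1 ≥ 1, so the series converges in ℤ_13 to 1/(1 − a) = 1/(1 − (-1066)) = 1/1067. Expand this rational in ℤ_13: compute digits iteratively via d_i = x_i mod 13, x_{i+1} = (x_i − d_i)/13. The first 3 digits are (1, 9, 9).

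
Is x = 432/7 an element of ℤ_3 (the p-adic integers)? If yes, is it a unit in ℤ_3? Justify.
x ∈ ℤ_3 but not a unit; v_3(x) = 3 > 0

ℤ_3 = {x ∈ ℚ_3 : v_3(x) ≥ 0} and ℤ_3^× = {x ∈ ℤ_3 : v_3(x) = 0}. Here v_3(432/7) = v_3(num) − v_3(den) = 3; compare against these criteria.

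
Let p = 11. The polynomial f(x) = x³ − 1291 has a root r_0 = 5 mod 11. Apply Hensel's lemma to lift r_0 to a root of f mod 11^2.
r_1 = 27 (mod 121)

Hensel: r_{i+1} = r_i − f(r_i)/f′(r_i) mod 11^{i+2}, where f′(x) = 3x². Iterate:
  r_0 = 5 (mod 11)
  r_1 = 27 (mod 121)
Final: r = 27 with f(r) ≡ 0 mod 11^2.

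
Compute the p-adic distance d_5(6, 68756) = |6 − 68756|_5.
d_5(6, 68756) = 1/3125

Step 1 — x − y = 6 − 68756 = -68750. Step 2 — v_5(-68750) = 5 (factor: -68750 = −(5^5 · 22); the sign does not affect v_p). Step 3 — |x − y|_5 = 5^{-5} = 1/3125.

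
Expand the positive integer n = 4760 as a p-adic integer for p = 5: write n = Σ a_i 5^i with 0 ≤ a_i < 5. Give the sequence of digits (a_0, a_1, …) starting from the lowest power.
(a_0, a_1, …) = (0, 2, 0, 3, 2, 1)

Repeated division by 5 gives the digits low-to-high: 4760 = 2·5^1 + 3·5^3 + 2·5^4 + 1·5^5. Digit sequence: (0, 2, 0, 3, 2, 1).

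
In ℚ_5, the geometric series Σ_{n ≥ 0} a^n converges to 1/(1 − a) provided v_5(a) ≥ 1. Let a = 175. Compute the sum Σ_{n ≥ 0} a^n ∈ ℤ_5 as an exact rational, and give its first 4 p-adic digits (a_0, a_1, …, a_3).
Σ a^n = 1/(1 − a) = -1/174;  first 4 digits = (1, 0, 2, 1)

v_5(a) = 2 ≥ 1, so the series converges in ℤ_5 to 1/(1 − a) = 1/(1 − 175) = -1/174. Expand this rational in ℤ_5: compute digits iteratively via d_i = x_i mod 5, x_{i+1} = (x_i − d_i)/5. The first 4 digits are (1, 0, 2, 1).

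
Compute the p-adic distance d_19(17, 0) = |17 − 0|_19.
d_19(17, 0) = 1

Step 1 — x − y = 17 − 0 = 17. Step 2 — v_19(17) = 0 (factor: 17 = (19^0 · 17); the sign does not affect v_p). Step 3 — |x − y|_19 = 19^{0} = 1.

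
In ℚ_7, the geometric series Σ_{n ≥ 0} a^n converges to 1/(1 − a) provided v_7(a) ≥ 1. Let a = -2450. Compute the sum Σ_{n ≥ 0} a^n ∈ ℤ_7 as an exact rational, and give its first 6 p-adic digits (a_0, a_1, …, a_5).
Σ a^n = 1/(1 − a) = 1/2451;  first 6 digits = (1, 0, 6, 6, 6, 6)

v_7(a) = 2 ≥ 1, so the series converges in ℤ_7 to 1/(1 − a) = 1/(1 − (-2450)) = 1/2451. Expand this rational in ℤ_7: compute digits iteratively via d_i = x_i mod 7, x_{i+1} = (x_i − d_i)/7. The first 6 digits are (1, 0, 6, 6, 6, 6).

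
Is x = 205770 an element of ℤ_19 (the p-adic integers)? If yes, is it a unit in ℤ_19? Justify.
x ∈ ℤ_19 but not a unit; v_19(x) = 3 > 0

ℤ_19 = {x ∈ ℚ_19 : v_19(x) ≥ 0} and ℤ_19^× = {x ∈ ℤ_19 : v_19(x) = 0}. Here v_19(205770) = v_19(num) − v_19(den) = 3; compare against these criteria.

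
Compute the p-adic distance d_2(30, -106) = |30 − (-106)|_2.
d_2(30, -106) = 1/8

Step 1 — x − y = 30 − (-106) = 136. Step 2 — v_2(136) = 3 (factor: 136 = (2^3 · 17); the sign does not affect v_p). Step 3 — |x − y|_2 = 2^{-3} = 1/8.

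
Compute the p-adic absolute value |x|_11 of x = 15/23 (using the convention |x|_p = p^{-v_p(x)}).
|15/23|_11 = 1

Step 1 — compute v_11(x) by factoring powers of 11 out of the numerator and denominator: v_11(15/23) = 0. Step 2 — apply |x|_p = p^{-v_p(x)} = 11^{0} = 1.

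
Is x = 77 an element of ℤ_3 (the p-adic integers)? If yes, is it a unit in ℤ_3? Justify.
x ∈ ℤ_3^× (unit); v_3(x) = 0

ℤ_3 = {x ∈ ℚ_3 : v_3(x) ≥ 0} and ℤ_3^× = {x ∈ ℤ_3 : v_3(x) = 0}. Here v_3(77) = v_3(num) − v_3(den) = 0; compare against these criteria.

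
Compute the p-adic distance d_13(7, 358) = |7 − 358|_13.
d_13(7, 358) = 1/13

Step 1 — x − y = 7 − 358 = -351. Step 2 — v_13(-351) = 1 (factor: -351 = −(13^1 · 27); the sign does not affect v_p). Step 3 — |x − y|_13 = 13^{-1} = 1/13.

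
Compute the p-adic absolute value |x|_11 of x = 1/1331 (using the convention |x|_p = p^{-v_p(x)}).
|1/1331|_11 = 1331

Step 1 — compute v_11(x) by factoring powers of 11 out of the numerator and denominator: v_11(1/1331) = -3. Step 2 — apply |x|_p = p^{-v_p(x)} = 11^{3} = 1331.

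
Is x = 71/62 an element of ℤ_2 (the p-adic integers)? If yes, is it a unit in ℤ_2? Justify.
x ∉ ℤ_2 (v_2(x) = -1 < 0)

ℤ_2 = {x ∈ ℚ_2 : v_2(x) ≥ 0} and ℤ_2^× = {x ∈ ℤ_2 : v_2(x) = 0}. Here v_2(71/62) = v_2(num) − v_2(den) = -1; compare against these criteria.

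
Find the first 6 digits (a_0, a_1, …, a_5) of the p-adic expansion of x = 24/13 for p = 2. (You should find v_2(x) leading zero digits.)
(a_0, …, a_5) = (0, 0, 0, 1, 1, 1)

v_2(24/13) = 3, so a_0 = ... = a_2 = 0. Factor out: x = 2^3 · u with u = 3/13 a unit in ℤ_2. Expand u iteratively via a_{v+i} = u_i mod 2, u_{i+1} = (u_i − a_{v+i})/2:
  u_0 = 3/13;  a_3 = 1;  u_1 = (u_0 − 1)/2 = -5/13
  u_1 = -5/13;  a_4 = 1;  u_2 = (u_1 − 1)/2 = -9/13
  u_2 = -9/13;  a_5 = 1;  u_3 = (u_2 − 1)/2 = -11/13
Digits: (0, 0, 0, 1, 1, 1).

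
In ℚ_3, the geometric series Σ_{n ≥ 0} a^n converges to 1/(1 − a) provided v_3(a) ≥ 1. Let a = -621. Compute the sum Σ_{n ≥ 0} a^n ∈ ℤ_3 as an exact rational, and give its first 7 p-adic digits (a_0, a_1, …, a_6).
Σ a^n = 1/(1 − a) = 1/622;  first 7 digits = (1, 0, 0, 1, 1, 0, 0)

v_3(a) = 3 ≥ 1, so the series converges in ℤ_3 to 1/(1 − a) = 1/(1 − (-621)) = 1/622. Expand this rational in ℤ_3: compute digits iteratively via d_i = x_i mod 3, x_{i+1} = (x_i − d_i)/3. The first 7 digits are (1, 0, 0, 1, 1, 0, 0).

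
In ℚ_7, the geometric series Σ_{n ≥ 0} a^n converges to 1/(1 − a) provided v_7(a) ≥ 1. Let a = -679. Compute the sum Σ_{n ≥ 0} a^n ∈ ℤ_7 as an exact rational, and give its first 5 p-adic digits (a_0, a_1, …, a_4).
Σ a^n = 1/(1 − a) = 1/680;  first 5 digits = (1, 1, 1, 6, 3)

v_7(a) = 1 ≥ 1, so the series converges in ℤ_7 to 1/(1 − a) = 1/(1 − (-679)) = 1/680. Expand this rational in ℤ_7: compute digits iteratively via d_i = x_i mod 7, x_{i+1} = (x_i − d_i)/7. The first 5 digits are (1, 1, 1, 6, 3).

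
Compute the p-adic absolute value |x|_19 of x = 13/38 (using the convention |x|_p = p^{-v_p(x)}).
|13/38|_19 = 19

Step 1 — compute v_19(x) by factoring powers of 19 out of the numerator and denominator: v_19(13/38) = -1. Step 2 — apply |x|_p = p^{-v_p(x)} = 19^{1} = 19.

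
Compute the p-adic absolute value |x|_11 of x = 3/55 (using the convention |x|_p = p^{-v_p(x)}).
|3/55|_11 = 11

Step 1 — compute v_11(x) by factoring powers of 11 out of the numerator and denominator: v_11(3/55) = -1. Step 2 — apply |x|_p = p^{-v_p(x)} = 11^{1} = 11.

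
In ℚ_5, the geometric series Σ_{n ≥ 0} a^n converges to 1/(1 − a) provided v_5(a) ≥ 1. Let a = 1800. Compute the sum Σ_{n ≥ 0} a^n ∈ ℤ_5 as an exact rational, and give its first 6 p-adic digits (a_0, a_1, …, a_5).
Σ a^n = 1/(1 − a) = -1/1799;  first 6 digits = (1, 0, 2, 4, 1, 2)

v_5(a) = 2 ≥ 1, so the series converges in ℤ_5 to 1/(1 − a) = 1/(1 − 1800) = -1/1799. Expand this rational in ℤ_5: compute digits iteratively via d_i = x_i mod 5, x_{i+1} = (x_i − d_i)/5. The first 6 digits are (1, 0, 2, 4, 1, 2).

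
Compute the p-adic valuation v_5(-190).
v_5(-190) = 1

v_5(n) is the largest exponent k such that 5^k divides n. Factor out: -190 = -5^1 · 38. (Sign doesn't affect v_p.) So v_5(-190) = 1.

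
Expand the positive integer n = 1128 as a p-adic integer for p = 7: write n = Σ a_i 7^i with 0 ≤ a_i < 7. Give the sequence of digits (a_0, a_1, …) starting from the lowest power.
(a_0, a_1, …) = (1, 0, 2, 3)

Repeated division by 7 gives the digits low-to-high: 1128 = 1 + 2·7^2 + 3·7^3. Digit sequence: (1, 0, 2, 3).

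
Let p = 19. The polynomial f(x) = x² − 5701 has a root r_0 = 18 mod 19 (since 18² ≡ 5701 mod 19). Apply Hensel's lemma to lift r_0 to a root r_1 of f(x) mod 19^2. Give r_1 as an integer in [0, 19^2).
r_1 = 37 (mod 361)

Hensel's recurrence: r_{i+1} = r_i − f(r_i)·(f′(r_i))^{-1} mod 19^{i+2}, with f′(x) = 2x. Iterate:
  r_0 = 18 (mod 19)
  r_1 = 37 (mod 361)
Final: r_1 = 37, and one checks f(r_1) ≡ 0 mod 19^2.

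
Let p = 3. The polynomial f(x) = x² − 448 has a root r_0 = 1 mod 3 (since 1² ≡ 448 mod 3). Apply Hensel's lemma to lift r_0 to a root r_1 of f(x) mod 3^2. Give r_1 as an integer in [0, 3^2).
r_1 = 4 (mod 9)

Hensel's recurrence: r_{i+1} = r_i − f(r_i)·(f′(r_i))^{-1} mod 3^{i+2}, with f′(x) = 2x. Iterate:
  r_0 = 1 (mod 3)
  r_1 = 4 (mod 9)
Final: r_1 = 4, and one checks f(r_1) ≡ 0 mod 3^2.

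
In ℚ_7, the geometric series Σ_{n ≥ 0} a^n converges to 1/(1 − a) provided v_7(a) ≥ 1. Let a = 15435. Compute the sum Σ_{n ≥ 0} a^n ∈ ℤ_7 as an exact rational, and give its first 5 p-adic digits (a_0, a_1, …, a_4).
Σ a^n = 1/(1 − a) = -1/15434;  first 5 digits = (1, 0, 0, 3, 6)

v_7(a) = 3 ≥ 1, so the series converges in ℤ_7 to 1/(1 − a) = 1/(1 − 15435) = -1/15434. Expand this rational in ℤ_7: compute digits iteratively via d_i = x_i mod 7, x_{i+1} = (x_i − d_i)/7. The first 5 digits are (1, 0, 0, 3, 6).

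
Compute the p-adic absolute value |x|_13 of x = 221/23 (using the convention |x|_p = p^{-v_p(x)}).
|221/23|_13 = 1/13

Step 1 — compute v_13(x) by factoring powers of 13 out of the numerator and denominator: v_13(221/23) = 1. Step 2 — apply |x|_p = p^{-v_p(x)} = 13^{-1} = 1/13.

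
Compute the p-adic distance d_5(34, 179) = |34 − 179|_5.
d_5(34, 179) = 1/5

Step 1 — x − y = 34 − 179 = -145. Step 2 — v_5(-145) = 1 (factor: -145 = −(5^1 · 29); the sign does not affect v_p). Step 3 — |x − y|_5 = 5^{-1} = 1/5.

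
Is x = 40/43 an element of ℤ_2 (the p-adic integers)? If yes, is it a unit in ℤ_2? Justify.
x ∈ ℤ_2 but not a unit; v_2(x) = 3 > 0

ℤ_2 = {x ∈ ℚ_2 : v_2(x) ≥ 0} and ℤ_2^× = {x ∈ ℤ_2 : v_2(x) = 0}. Here v_2(40/43) = v_2(num) − v_2(den) = 3; compare against these criteria.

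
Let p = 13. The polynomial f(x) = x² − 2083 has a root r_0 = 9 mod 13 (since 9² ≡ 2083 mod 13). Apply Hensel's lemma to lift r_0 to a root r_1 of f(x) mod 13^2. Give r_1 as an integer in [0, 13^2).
r_1 = 139 (mod 169)

Hensel's recurrence: r_{i+1} = r_i − f(r_i)·(f′(r_i))^{-1} mod 13^{i+2}, with f′(x) = 2x. Iterate:
  r_0 = 9 (mod 13)
  r_1 = 139 (mod 169)
Final: r_1 = 139, and one checks f(r_1) ≡ 0 mod 13^2.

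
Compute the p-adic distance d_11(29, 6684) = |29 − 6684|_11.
d_11(29, 6684) = 1/1331

Step 1 — x − y = 29 − 6684 = -6655. Step 2 — v_11(-6655) = 3 (factor: -6655 = −(11^3 · 5); the sign does not affect v_p). Step 3 — |x − y|_11 = 11^{-3} = 1/1331.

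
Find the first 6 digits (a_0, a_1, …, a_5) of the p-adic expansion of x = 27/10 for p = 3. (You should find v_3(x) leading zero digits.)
(a_0, …, a_5) = (0, 0, 0, 1, 0, 2)

v_3(27/10) = 3, so a_0 = ... = a_2 = 0. Factor out: x = 3^3 · u with u = 1/10 a unit in ℤ_3. Expand u iteratively via a_{v+i} = u_i mod 3, u_{i+1} = (u_i − a_{v+i})/3:
  u_0 = 1/10;  a_3 = 1;  u_1 = (u_0 − 1)/3 = -3/10
  u_1 = -3/10;  a_4 = 0;  u_2 = (u_1 − 0)/3 = -1/10
  u_2 = -1/10;  a_5 = 2;  u_3 = (u_2 − 2)/3 = -7/10
Digits: (0, 0, 0, 1, 0, 2).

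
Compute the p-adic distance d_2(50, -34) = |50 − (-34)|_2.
d_2(50, -34) = 1/4

Step 1 — x − y = 50 − (-34) = 84. Step 2 — v_2(84) = 2 (factor: 84 = (2^2 · 21); the sign does not affect v_p). Step 3 — |x − y|_2 = 2^{-2} = 1/4.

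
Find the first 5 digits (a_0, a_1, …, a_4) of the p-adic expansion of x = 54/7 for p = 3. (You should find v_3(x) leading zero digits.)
(a_0, …, a_4) = (0, 0, 0, 2, 2)

v_3(54/7) = 3, so a_0 = ... = a_2 = 0. Factor out: x = 3^3 · u with u = 2/7 a unit in ℤ_3. Expand u iteratively via a_{v+i} = u_i mod 3, u_{i+1} = (u_i − a_{v+i})/3:
  u_0 = 2/7;  a_3 = 2;  u_1 = (u_0 − 2)/3 = -4/7
  u_1 = -4/7;  a_4 = 2;  u_2 = (u_1 − 2)/3 = -6/7
Digits: (0, 0, 0, 2, 2).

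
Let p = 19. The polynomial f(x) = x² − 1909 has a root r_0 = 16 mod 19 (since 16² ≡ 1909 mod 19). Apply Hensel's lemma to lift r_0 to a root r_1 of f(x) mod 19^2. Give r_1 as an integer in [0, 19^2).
r_1 = 282 (mod 361)

Hensel's recurrence: r_{i+1} = r_i − f(r_i)·(f′(r_i))^{-1} mod 19^{i+2}, with f′(x) = 2x. Iterate:
  r_0 = 16 (mod 19)
  r_1 = 282 (mod 361)
Final: r_1 = 282, and one checks f(r_1) ≡ 0 mod 19^2.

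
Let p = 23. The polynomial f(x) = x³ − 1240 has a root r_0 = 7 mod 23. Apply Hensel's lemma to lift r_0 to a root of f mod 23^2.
r_1 = 283 (mod 529)

Hensel: r_{i+1} = r_i − f(r_i)/f′(r_i) mod 23^{i+2}, where f′(x) = 3x². Iterate:
  r_0 = 7 (mod 23)
  r_1 = 283 (mod 529)
Final: r = 283 with f(r) ≡ 0 mod 23^2.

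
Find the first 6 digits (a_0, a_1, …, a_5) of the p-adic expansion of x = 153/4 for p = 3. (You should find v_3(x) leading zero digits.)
(a_0, …, a_5) = (0, 0, 2, 0, 1, 2)

v_3(153/4) = 2, so a_0 = ... = a_1 = 0. Factor out: x = 3^2 · u with u = 17/4 a unit in ℤ_3. Expand u iteratively via a_{v+i} = u_i mod 3, u_{i+1} = (u_i − a_{v+i})/3:
  u_0 = 17/4;  a_2 = 2;  u_1 = (u_0 − 2)/3 = 3/4
  u_1 = 3/4;  a_3 = 0;  u_2 = (u_1 − 0)/3 = 1/4
  u_2 = 1/4;  a_4 = 1;  u_3 = (u_2 − 1)/3 = -1/4
  u_3 = -1/4;  a_5 = 2;  u_4 = (u_3 − 2)/3 = -3/4
Digits: (0, 0, 2, 0, 1, 2).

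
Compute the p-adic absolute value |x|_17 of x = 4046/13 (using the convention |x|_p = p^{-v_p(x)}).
|4046/13|_17 = 1/289

Step 1 — compute v_17(x) by factoring powers of 17 out of the numerator and denominator: v_17(4046/13) = 2. Step 2 — apply |x|_p = p^{-v_p(x)} = 17^{-2} = 1/289.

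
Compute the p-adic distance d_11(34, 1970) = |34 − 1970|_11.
d_11(34, 1970) = 1/121

Step 1 — x − y = 34 − 1970 = -1936. Step 2 — v_11(-1936) = 2 (factor: -1936 = −(11^2 · 16); the sign does not affect v_p). Step 3 — |x − y|_11 = 11^{-2} = 1/121.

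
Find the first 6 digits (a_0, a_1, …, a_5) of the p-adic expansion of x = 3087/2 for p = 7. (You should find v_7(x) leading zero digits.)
(a_0, …, a_5) = (0, 0, 0, 1, 4, 3)

v_7(3087/2) = 3, so a_0 = ... = a_2 = 0. Factor out: x = 7^3 · u with u = 9/2 a unit in ℤ_7. Expand u iteratively via a_{v+i} = u_i mod 7, u_{i+1} = (u_i − a_{v+i})/7:
  u_0 = 9/2;  a_3 = 1;  u_1 = (u_0 − 1)/7 = 1/2
  u_1 = 1/2;  a_4 = 4;  u_2 = (u_1 − 4)/7 = -1/2
  u_2 = -1/2;  a_5 = 3;  u_3 = (u_2 − 3)/7 = -1/2
Digits: (0, 0, 0, 1, 4, 3).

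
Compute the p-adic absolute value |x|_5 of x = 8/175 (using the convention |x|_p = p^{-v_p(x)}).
|8/175|_5 = 25

Step 1 — compute v_5(x) by factoring powers of 5 out of the numerator and denominator: v_5(8/175) = -2. Step 2 — apply |x|_p = p^{-v_p(x)} = 5^{2} = 25.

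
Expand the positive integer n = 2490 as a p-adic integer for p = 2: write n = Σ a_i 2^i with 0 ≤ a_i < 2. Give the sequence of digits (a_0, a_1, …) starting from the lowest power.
(a_0, a_1, …) = (0, 1, 0, 1, 1, 1, 0, 1, 1, 0, 0, 1)

Repeated division by 2 gives the digits low-to-high: 2490 = 1·2^1 + 1·2^3 + 1·2^4 + 1·2^5 + 1·2^7 + 1·2^8 + 1·2^11. Digit sequence: (0, 1, 0, 1, 1, 1, 0, 1, 1, 0, 0, 1).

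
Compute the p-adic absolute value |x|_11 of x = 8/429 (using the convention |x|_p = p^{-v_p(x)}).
|8/429|_11 = 11

Step 1 — compute v_11(x) by factoring powers of 11 out of the numerator and denominator: v_11(8/429) = -1. Step 2 — apply |x|_p = p^{-v_p(x)} = 11^{1} = 11.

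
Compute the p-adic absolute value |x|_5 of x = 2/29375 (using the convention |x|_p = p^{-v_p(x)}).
|2/29375|_5 = 625

Step 1 — compute v_5(x) by factoring powers of 5 out of the numerator and denominator: v_5(2/29375) = -4. Step 2 — apply |x|_p = p^{-v_p(x)} = 5^{4} = 625.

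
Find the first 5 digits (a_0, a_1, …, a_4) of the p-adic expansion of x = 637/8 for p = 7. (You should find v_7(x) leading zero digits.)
(a_0, …, a_4) = (0, 0, 6, 2, 4)

v_7(637/8) = 2, so a_0 = ... = a_1 = 0. Factor out: x = 7^2 · u with u = 13/8 a unit in ℤ_7. Expand u iteratively via a_{v+i} = u_i mod 7, u_{i+1} = (u_i − a_{v+i})/7:
  u_0 = 13/8;  a_2 = 6;  u_1 = (u_0 − 6)/7 = -5/8
  u_1 = -5/8;  a_3 = 2;  u_2 = (u_1 − 2)/7 = -3/8
  u_2 = -3/8;  a_4 = 4;  u_3 = (u_2 − 4)/7 = -5/8
Digits: (0, 0, 6, 2, 4).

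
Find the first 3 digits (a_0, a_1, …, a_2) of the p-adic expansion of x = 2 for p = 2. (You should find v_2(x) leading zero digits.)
(a_0, …, a_2) = (0, 1, 0)

v_2(2) = 1, so a_0 = ... = a_0 = 0. Factor out: x = 2^1 · u with u = 1 a unit in ℤ_2. Expand u iteratively via a_{v+i} = u_i mod 2, u_{i+1} = (u_i − a_{v+i})/2:
  u_0 = 1;  a_1 = 1;  u_1 = (u_0 − 1)/2 = 0
  u_1 = 0;  a_2 = 0;  u_2 = (u_1 − 0)/2 = 0
Digits: (0, 1, 0).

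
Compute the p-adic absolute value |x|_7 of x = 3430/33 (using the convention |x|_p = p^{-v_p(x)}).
|3430/33|_7 = 1/343

Step 1 — compute v_7(x) by factoring powers of 7 out of the numerator and denominator: v_7(3430/33) = 3. Step 2 — apply |x|_p = p^{-v_p(x)} = 7^{-3} = 1/343.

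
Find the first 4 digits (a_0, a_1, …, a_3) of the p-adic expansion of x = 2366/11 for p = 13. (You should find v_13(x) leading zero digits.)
(a_0, …, a_3) = (0, 0, 6, 2)

v_13(2366/11) = 2, so a_0 = ... = a_1 = 0. Factor out: x = 13^2 · u with u = 14/11 a unit in ℤ_13. Expand u iteratively via a_{v+i} = u_i mod 13, u_{i+1} = (u_i − a_{v+i})/13:
  u_0 = 14/11;  a_2 = 6;  u_1 = (u_0 − 6)/13 = -4/11
  u_1 = -4/11;  a_3 = 2;  u_2 = (u_1 − 2)/13 = -2/11
Digits: (0, 0, 6, 2).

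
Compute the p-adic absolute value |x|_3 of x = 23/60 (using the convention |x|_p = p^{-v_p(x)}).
|23/60|_3 = 3

Step 1 — compute v_3(x) by factoring powers of 3 out of the numerator and denominator: v_3(23/60) = -1. Step 2 — apply |x|_p = p^{-v_p(x)} = 3^{1} = 3.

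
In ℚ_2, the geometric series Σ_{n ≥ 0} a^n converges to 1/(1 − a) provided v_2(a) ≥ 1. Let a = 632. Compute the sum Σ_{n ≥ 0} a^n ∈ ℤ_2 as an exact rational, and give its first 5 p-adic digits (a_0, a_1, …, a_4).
Σ a^n = 1/(1 − a) = -1/631;  first 5 digits = (1, 0, 0, 1, 1)

v_2(a) = 3 ≥ 1, so the series converges in ℤ_2 to 1/(1 − a) = 1/(1 − 632) = -1/631. Expand this rational in ℤ_2: compute digits iteratively via d_i = x_i mod 2, x_{i+1} = (x_i − d_i)/2. The first 5 digits are (1, 0, 0, 1, 1).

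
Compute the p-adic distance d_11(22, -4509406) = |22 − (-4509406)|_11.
d_11(22, -4509406) = 1/161051

Step 1 — x − y = 22 − (-4509406) = 4509428. Step 2 — v_11(4509428) = 5 (factor: 4509428 = (11^5 · 28); the sign does not affect v_p). Step 3 — |x − y|_11 = 11^{-5} = 1/161051.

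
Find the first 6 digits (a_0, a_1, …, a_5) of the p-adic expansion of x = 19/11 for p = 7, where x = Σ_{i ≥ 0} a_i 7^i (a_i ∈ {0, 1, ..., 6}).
(a_0, …, a_5) = (3, 3, 4, 0, 5, 5)

v_7(19/11) = 0 (numerator and denominator both coprime to 7), so x ∈ ℤ_7^×. Compute digits iteratively via a_i = x_i mod 7, x_{i+1} = (x_i − a_i)/7, with x_0 = x:
  x_0 = 19/11;  a_0 = 3;  x_1 = (x_0 − 3)/7 = -2/11
  x_1 = -2/11;  a_1 = 3;  x_2 = (x_1 − 3)/7 = -5/11
  x_2 = -5/11;  a_2 = 4;  x_3 = (x_2 − 4)/7 = -7/11
  x_3 = -7/11;  a_3 = 0;  x_4 = (x_3 − 0)/7 = -1/11
  x_4 = -1/11;  a_4 = 5;  x_5 = (x_4 − 5)/7 = -8/11
  x_5 = -8/11;  a_5 = 5;  x_6 = (x_5 − 5)/7 = -9/11
Digits: (3, 3, 4, 0, 5, 5).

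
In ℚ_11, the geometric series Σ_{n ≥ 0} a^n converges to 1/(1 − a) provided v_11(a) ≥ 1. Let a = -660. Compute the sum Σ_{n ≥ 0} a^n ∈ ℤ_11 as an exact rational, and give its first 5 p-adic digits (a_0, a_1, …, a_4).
Σ a^n = 1/(1 − a) = 1/661;  first 5 digits = (1, 6, 8, 3, 4)

v_11(a) = 1 ≥ 1, so the series converges in ℤ_11 to 1/(1 − a) = 1/(1 − (-660)) = 1/661. Expand this rational in ℤ_11: compute digits iteratively via d_i = x_i mod 11, x_{i+1} = (x_i − d_i)/11. The first 5 digits are (1, 6, 8, 3, 4).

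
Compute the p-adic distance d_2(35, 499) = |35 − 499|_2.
d_2(35, 499) = 1/16

Step 1 — x − y = 35 − 499 = -464. Step 2 — v_2(-464) = 4 (factor: -464 = −(2^4 · 29); the sign does not affect v_p). Step 3 — |x − y|_2 = 2^{-4} = 1/16.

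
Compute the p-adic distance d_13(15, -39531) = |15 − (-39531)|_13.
d_13(15, -39531) = 1/2197

Step 1 — x − y = 15 − (-39531) = 39546. Step 2 — v_13(39546) = 3 (factor: 39546 = (13^3 · 18); the sign does not affect v_p). Step 3 — |x − y|_13 = 13^{-3} = 1/2197.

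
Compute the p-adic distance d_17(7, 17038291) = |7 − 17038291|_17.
d_17(7, 17038291) = 1/1419857

Step 1 — x − y = 7 − 17038291 = -17038284. Step 2 — v_17(-17038284) = 5 (factor: -17038284 = −(17^5 · 12); the sign does not affect v_p). Step 3 — |x − y|_17 = 17^{-5} = 1/1419857.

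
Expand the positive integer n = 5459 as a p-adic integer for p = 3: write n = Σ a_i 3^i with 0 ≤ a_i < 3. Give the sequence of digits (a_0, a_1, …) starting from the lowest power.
(a_0, a_1, …) = (2, 1, 0, 1, 1, 1, 1, 2)

Repeated division by 3 gives the digits low-to-high: 5459 = 2 + 1·3^1 + 1·3^3 + 1·3^4 + 1·3^5 + 1·3^6 + 2·3^7. Digit sequence: (2, 1, 0, 1, 1, 1, 1, 2).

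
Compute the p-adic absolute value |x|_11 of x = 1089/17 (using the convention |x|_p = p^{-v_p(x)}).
|1089/17|_11 = 1/121

Step 1 — compute v_11(x) by factoring powers of 11 out of the numerator and denominator: v_11(1089/17) = 2. Step 2 — apply |x|_p = p^{-v_p(x)} = 11^{-2} = 1/121.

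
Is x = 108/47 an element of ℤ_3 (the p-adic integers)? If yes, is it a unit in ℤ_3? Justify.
x ∈ ℤ_3 but not a unit; v_3(x) = 3 > 0

ℤ_3 = {x ∈ ℚ_3 : v_3(x) ≥ 0} and ℤ_3^× = {x ∈ ℤ_3 : v_3(x) = 0}. Here v_3(108/47) = v_3(num) − v_3(den) = 3; compare against these criteria.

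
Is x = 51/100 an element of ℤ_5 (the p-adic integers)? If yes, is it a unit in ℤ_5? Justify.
x ∉ ℤ_5 (v_5(x) = -2 < 0)

ℤ_5 = {x ∈ ℚ_5 : v_5(x) ≥ 0} and ℤ_5^× = {x ∈ ℤ_5 : v_5(x) = 0}. Here v_5(51/100) = v_5(num) − v_5(den) = -2; compare against these criteria.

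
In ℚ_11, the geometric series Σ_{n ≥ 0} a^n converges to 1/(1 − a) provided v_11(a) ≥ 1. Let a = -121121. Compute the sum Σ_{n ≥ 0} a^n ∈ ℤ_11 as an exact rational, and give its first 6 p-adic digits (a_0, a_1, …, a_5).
Σ a^n = 1/(1 − a) = 1/121122;  first 6 digits = (1, 0, 0, 8, 2, 10)

v_11(a) = 3 ≥ 1, so the series converges in ℤ_11 to 1/(1 − a) = 1/(1 − (-121121)) = 1/121122. Expand this rational in ℤ_11: compute digits iteratively via d_i = x_i mod 11, x_{i+1} = (x_i − d_i)/11. The first 6 digits are (1, 0, 0, 8, 2, 10).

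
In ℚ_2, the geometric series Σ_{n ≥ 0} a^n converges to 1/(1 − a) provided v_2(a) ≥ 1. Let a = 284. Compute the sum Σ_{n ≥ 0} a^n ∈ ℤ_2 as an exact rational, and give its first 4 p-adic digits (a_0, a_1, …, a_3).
Σ a^n = 1/(1 − a) = -1/283;  first 4 digits = (1, 0, 1, 1)

v_2(a) = 2 ≥ 1, so the series converges in ℤ_2 to 1/(1 − a) = 1/(1 − 284) = -1/283. Expand this rational in ℤ_2: compute digits iteratively via d_i = x_i mod 2, x_{i+1} = (x_i − d_i)/2. The first 4 digits are (1, 0, 1, 1).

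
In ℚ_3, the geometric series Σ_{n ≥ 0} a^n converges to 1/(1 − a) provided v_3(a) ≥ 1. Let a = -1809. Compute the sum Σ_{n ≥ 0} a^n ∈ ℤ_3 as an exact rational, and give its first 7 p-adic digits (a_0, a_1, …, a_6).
Σ a^n = 1/(1 − a) = 1/1810;  first 7 digits = (1, 0, 0, 2, 1, 1, 1)

v_3(a) = 3 ≥ 1, so the series converges in ℤ_3 to 1/(1 − a) = 1/(1 − (-1809)) = 1/1810. Expand this rational in ℤ_3: compute digits iteratively via d_i = x_i mod 3, x_{i+1} = (x_i − d_i)/3. The first 7 digits are (1, 0, 0, 2, 1, 1, 1).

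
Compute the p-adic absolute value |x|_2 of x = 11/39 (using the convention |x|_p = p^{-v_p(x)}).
|11/39|_2 = 1

Step 1 — compute v_2(x) by factoring powers of 2 out of the numerator and denominator: v_2(11/39) = 0. Step 2 — apply |x|_p = p^{-v_p(x)} = 2^{0} = 1.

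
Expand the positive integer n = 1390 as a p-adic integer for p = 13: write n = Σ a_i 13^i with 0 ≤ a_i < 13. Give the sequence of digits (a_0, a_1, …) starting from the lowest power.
(a_0, a_1, …) = (12, 2, 8)

Repeated division by 13 gives the digits low-to-high: 1390 = 12 + 2·13^1 + 8·13^2. Digit sequence: (12, 2, 8).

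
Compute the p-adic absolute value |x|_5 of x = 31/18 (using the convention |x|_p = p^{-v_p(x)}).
|31/18|_5 = 1

Step 1 — compute v_5(x) by factoring powers of 5 out of the numerator and denominator: v_5(31/18) = 0. Step 2 — apply |x|_p = p^{-v_p(x)} = 5^{0} = 1.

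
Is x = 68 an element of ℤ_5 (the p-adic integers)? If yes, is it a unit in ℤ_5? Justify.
x ∈ ℤ_5^× (unit); v_5(x) = 0

ℤ_5 = {x ∈ ℚ_5 : v_5(x) ≥ 0} and ℤ_5^× = {x ∈ ℤ_5 : v_5(x) = 0}. Here v_5(68) = v_5(num) − v_5(den) = 0; compare against these criteria.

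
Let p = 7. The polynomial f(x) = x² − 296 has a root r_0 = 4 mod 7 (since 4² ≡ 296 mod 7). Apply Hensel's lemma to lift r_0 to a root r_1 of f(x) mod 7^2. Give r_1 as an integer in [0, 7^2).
r_1 = 39 (mod 49)

Hensel's recurrence: r_{i+1} = r_i − f(r_i)·(f′(r_i))^{-1} mod 7^{i+2}, with f′(x) = 2x. Iterate:
  r_0 = 4 (mod 7)
  r_1 = 39 (mod 49)
Final: r_1 = 39, and one checks f(r_1) ≡ 0 mod 7^2.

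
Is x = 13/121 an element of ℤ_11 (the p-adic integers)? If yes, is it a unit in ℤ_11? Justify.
x ∉ ℤ_11 (v_11(x) = -2 < 0)

ℤ_11 = {x ∈ ℚ_11 : v_11(x) ≥ 0} and ℤ_11^× = {x ∈ ℤ_11 : v_11(x) = 0}. Here v_11(13/121) = v_11(num) − v_11(den) = -2; compare against these criteria.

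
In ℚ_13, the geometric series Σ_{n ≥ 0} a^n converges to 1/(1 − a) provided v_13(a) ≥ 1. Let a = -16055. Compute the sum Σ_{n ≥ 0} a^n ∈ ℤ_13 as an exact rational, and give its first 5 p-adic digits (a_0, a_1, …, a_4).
Σ a^n = 1/(1 − a) = 1/16056;  first 5 digits = (1, 0, 9, 5, 2)

v_13(a) = 2 ≥ 1, so the series converges in ℤ_13 to 1/(1 − a) = 1/(1 − (-16055)) = 1/16056. Expand this rational in ℤ_13: compute digits iteratively via d_i = x_i mod 13, x_{i+1} = (x_i − d_i)/13. The first 5 digits are (1, 0, 9, 5, 2).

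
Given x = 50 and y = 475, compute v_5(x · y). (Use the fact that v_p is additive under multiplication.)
v_5(23750) = 4

v_p(x) = 2 (factor: 50 = 5^2 · 2); v_p(y) = 2 (factor: 475 = 5^2 · 19). Additivity: v_p(xy) = v_p(x) + v_p(y) = 2 + 2 = 4. (Direct check: xy = 23750 = 5^4 · (38).)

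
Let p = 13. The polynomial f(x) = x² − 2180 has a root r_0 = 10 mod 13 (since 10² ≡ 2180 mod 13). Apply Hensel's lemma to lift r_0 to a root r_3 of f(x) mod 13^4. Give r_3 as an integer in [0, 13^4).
r_3 = 24619 (mod 28561)

Hensel's recurrence: r_{i+1} = r_i − f(r_i)·(f′(r_i))^{-1} mod 13^{i+2}, with f′(x) = 2x. Iterate:
  r_0 = 10 (mod 13)
  r_1 = 114 (mod 169)
  r_2 = 452 (mod 2197)
  r_3 = 24619 (mod 28561)
Final: r_3 = 24619, and one checks f(r_3) ≡ 0 mod 13^4.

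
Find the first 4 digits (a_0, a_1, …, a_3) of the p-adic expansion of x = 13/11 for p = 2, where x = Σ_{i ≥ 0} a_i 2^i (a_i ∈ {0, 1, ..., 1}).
(a_0, …, a_3) = (1, 1, 1, 0)

v_2(13/11) = 0 (numerator and denominator both coprime to 2), so x ∈ ℤ_2^×. Compute digits iteratively via a_i = x_i mod 2, x_{i+1} = (x_i − a_i)/2, with x_0 = x:
  x_0 = 13/11;  a_0 = 1;  x_1 = (x_0 − 1)/2 = 1/11
  x_1 = 1/11;  a_1 = 1;  x_2 = (x_1 − 1)/2 = -5/11
  x_2 = -5/11;  a_2 = 1;  x_3 = (x_2 − 1)/2 = -8/11
  x_3 = -8/11;  a_3 = 0;  x_4 = (x_3 − 0)/2 = -4/11
Digits: (1, 1, 1, 0).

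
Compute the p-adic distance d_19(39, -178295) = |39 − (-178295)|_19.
d_19(39, -178295) = 1/6859

Step 1 — x − y = 39 − (-178295) = 178334. Step 2 — v_19(178334) = 3 (factor: 178334 = (19^3 · 26); the sign does not affect v_p). Step 3 — |x − y|_19 = 19^{-3} = 1/6859.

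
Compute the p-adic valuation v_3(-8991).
v_3(-8991) = 5

v_3(n) is the largest exponent k such that 3^k divides n. Factor out: -8991 = -3^5 · 37. (Sign doesn't affect v_p.) So v_3(-8991) = 5.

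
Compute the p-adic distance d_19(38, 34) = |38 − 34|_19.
d_19(38, 34) = 1

Step 1 — x − y = 38 − 34 = 4. Step 2 — v_19(4) = 0 (factor: 4 = (19^0 · 4); the sign does not affect v_p). Step 3 — |x − y|_19 = 19^{0} = 1.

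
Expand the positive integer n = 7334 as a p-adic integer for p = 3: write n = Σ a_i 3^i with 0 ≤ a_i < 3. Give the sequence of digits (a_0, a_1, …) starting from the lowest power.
(a_0, a_1, …) = (2, 2, 1, 1, 0, 0, 1, 0, 1)

Repeated division by 3 gives the digits low-to-high: 7334 = 2 + 2·3^1 + 1·3^2 + 1·3^3 + 1·3^6 + 1·3^8. Digit sequence: (2, 2, 1, 1, 0, 0, 1, 0, 1).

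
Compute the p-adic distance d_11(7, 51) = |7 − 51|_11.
d_11(7, 51) = 1/11

Step 1 — x − y = 7 − 51 = -44. Step 2 — v_11(-44) = 1 (factor: -44 = −(11^1 · 4); the sign does not affect v_p). Step 3 — |x − y|_11 = 11^{-1} = 1/11.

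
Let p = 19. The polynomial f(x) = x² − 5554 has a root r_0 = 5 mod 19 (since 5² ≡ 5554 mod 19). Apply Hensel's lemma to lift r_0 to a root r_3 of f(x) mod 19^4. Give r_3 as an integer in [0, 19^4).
r_3 = 74238 (mod 130321)

Hensel's recurrence: r_{i+1} = r_i − f(r_i)·(f′(r_i))^{-1} mod 19^{i+2}, with f′(x) = 2x. Iterate:
  r_0 = 5 (mod 19)
  r_1 = 233 (mod 361)
  r_2 = 5648 (mod 6859)
  r_3 = 74238 (mod 130321)
Final: r_3 = 74238, and one checks f(r_3) ≡ 0 mod 19^4.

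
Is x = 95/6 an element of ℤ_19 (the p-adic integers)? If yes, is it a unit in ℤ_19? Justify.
x ∈ ℤ_19 but not a unit; v_19(x) = 1 > 0

ℤ_19 = {x ∈ ℚ_19 : v_19(x) ≥ 0} and ℤ_19^× = {x ∈ ℤ_19 : v_19(x) = 0}. Here v_19(95/6) = v_19(num) − v_19(den) = 1; compare against these criteria.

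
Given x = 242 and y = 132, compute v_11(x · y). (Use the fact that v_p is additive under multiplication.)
v_11(31944) = 3

v_p(x) = 2 (factor: 242 = 11^2 · 2); v_p(y) = 1 (factor: 132 = 11^1 · 12). Additivity: v_p(xy) = v_p(x) + v_p(y) = 2 + 1 = 3. (Direct check: xy = 31944 = 11^3 · (24).)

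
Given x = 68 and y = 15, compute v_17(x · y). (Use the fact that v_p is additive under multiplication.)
v_17(1020) = 1

v_p(x) = 1 (factor: 68 = 17^1 · 4); v_p(y) = 0 (factor: 15 = 17^0 · 15). Additivity: v_p(xy) = v_p(x) + v_p(y) = 1 + 0 = 1. (Direct check: xy = 1020 = 17^1 · (60).)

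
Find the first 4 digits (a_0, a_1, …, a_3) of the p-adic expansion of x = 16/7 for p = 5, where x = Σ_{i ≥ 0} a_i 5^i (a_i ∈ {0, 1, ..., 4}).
(a_0, …, a_3) = (3, 2, 1, 4)

v_5(16/7) = 0 (numerator and denominator both coprime to 5), so x ∈ ℤ_5^×. Compute digits iteratively via a_i = x_i mod 5, x_{i+1} = (x_i − a_i)/5, with x_0 = x:
  x_0 = 16/7;  a_0 = 3;  x_1 = (x_0 − 3)/5 = -1/7
  x_1 = -1/7;  a_1 = 2;  x_2 = (x_1 − 2)/5 = -3/7
  x_2 = -3/7;  a_2 = 1;  x_3 = (x_2 − 1)/5 = -2/7
  x_3 = -2/7;  a_3 = 4;  x_4 = (x_3 − 4)/5 = -6/7
Digits: (3, 2, 1, 4).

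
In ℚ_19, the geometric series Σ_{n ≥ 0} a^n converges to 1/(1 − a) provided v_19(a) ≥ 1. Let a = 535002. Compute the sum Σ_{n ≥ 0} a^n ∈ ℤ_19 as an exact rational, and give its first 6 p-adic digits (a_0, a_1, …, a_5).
Σ a^n = 1/(1 − a) = -1/535001;  first 6 digits = (1, 0, 0, 2, 4, 0)

v_19(a) = 3 ≥ 1, so the series converges in ℤ_19 to 1/(1 − a) = 1/(1 − 535002) = -1/535001. Expand this rational in ℤ_19: compute digits iteratively via d_i = x_i mod 19, x_{i+1} = (x_i − d_i)/19. The first 6 digits are (1, 0, 0, 2, 4, 0).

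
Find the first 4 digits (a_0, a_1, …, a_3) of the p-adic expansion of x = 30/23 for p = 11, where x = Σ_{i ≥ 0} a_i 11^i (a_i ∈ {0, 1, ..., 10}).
(a_0, …, a_3) = (8, 8, 4, 1)

v_11(30/23) = 0 (numerator and denominator both coprime to 11), so x ∈ ℤ_11^×. Compute digits iteratively via a_i = x_i mod 11, x_{i+1} = (x_i − a_i)/11, with x_0 = x:
  x_0 = 30/23;  a_0 = 8;  x_1 = (x_0 − 8)/11 = -14/23
  x_1 = -14/23;  a_1 = 8;  x_2 = (x_1 − 8)/11 = -18/23
  x_2 = -18/23;  a_2 = 4;  x_3 = (x_2 − 4)/11 = -10/23
  x_3 = -10/23;  a_3 = 1;  x_4 = (x_3 − 1)/11 = -3/23
Digits: (8, 8, 4, 1).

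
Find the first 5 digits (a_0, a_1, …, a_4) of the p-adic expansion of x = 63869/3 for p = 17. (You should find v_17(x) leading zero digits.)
(a_0, …, a_4) = (0, 0, 0, 10, 11)

v_17(63869/3) = 3, so a_0 = ... = a_2 = 0. Factor out: x = 17^3 · u with u = 13/3 a unit in ℤ_17. Expand u iteratively via a_{v+i} = u_i mod 17, u_{i+1} = (u_i − a_{v+i})/17:
  u_0 = 13/3;  a_3 = 10;  u_1 = (u_0 − 10)/17 = -1/3
  u_1 = -1/3;  a_4 = 11;  u_2 = (u_1 − 11)/17 = -2/3
Digits: (0, 0, 0, 10, 11).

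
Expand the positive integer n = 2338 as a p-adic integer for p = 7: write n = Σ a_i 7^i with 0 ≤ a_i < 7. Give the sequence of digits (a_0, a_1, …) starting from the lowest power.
(a_0, a_1, …) = (0, 5, 5, 6)

Repeated division by 7 gives the digits low-to-high: 2338 = 5·7^1 + 5·7^2 + 6·7^3. Digit sequence: (0, 5, 5, 6).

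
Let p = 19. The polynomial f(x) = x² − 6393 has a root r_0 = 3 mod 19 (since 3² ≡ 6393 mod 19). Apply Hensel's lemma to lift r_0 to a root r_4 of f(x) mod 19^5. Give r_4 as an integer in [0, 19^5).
r_4 = 688050 (mod 2476099)

Hensel's recurrence: r_{i+1} = r_i − f(r_i)·(f′(r_i))^{-1} mod 19^{i+2}, with f′(x) = 2x. Iterate:
  r_0 = 3 (mod 19)
  r_1 = 345 (mod 361)
  r_2 = 2150 (mod 6859)
  r_3 = 36445 (mod 130321)
  r_4 = 688050 (mod 2476099)
Final: r_4 = 688050, and one checks f(r_4) ≡ 0 mod 19^5.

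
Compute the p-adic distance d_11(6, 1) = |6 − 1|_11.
d_11(6, 1) = 1

Step 1 — x − y = 6 − 1 = 5. Step 2 — v_11(5) = 0 (factor: 5 = (11^0 · 5); the sign does not affect v_p). Step 3 — |x − y|_11 = 11^{0} = 1.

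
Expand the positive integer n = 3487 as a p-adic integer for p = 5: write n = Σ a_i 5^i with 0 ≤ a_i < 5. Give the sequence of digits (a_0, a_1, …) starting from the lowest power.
(a_0, a_1, …) = (2, 2, 4, 2, 0, 1)

Repeated division by 5 gives the digits low-to-high: 3487 = 2 + 2·5^1 + 4·5^2 + 2·5^3 + 1·5^5. Digit sequence: (2, 2, 4, 2, 0, 1).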